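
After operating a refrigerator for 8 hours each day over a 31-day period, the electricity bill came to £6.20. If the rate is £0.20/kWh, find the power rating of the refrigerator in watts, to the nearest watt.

Energy = £6.20 ÷ £0.20/kWh = 31 kWh
Runtime = 8 h/day × 31 days = 248 h
Power = 31 kWh ÷ 248 h = 0.125 kW = 125 W

125 W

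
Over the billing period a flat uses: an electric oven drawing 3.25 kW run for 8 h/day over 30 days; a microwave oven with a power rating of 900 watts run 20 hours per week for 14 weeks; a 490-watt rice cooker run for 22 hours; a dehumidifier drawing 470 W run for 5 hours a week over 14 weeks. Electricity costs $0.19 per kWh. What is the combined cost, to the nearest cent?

$204.38

electric oven: Runtime = 8 h/day × 30 days = 240 h
electric oven: 3.25 kW × 240 h = 780 kWh
microwave oven: Runtime = 20 h/week × 14 weeks = 280 h
microwave oven: 0.9 kW × 280 h = 252 kWh
rice cooker: 0.49 kW × 22 h = 10.78 kWh
dehumidifier: Runtime = 5 h/week × 14 weeks = 70 h
dehumidifier: 0.47 kW × 70 h = 32.9 kWh
Total energy = 1075.68 kWh
Cost = 1075.68 × $0.19 = $204.38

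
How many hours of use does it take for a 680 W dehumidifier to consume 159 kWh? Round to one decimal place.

233.8 h

Hours = 159 kWh ÷ 0.68 kW = 233.8 h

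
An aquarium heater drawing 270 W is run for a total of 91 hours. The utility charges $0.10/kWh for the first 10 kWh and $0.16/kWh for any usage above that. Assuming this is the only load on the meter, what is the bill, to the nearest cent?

$3.33

Energy = 0.27 kW × 91 h = 24.57 kWh
Tier 1 (0–10 kWh): 10 × $0.10 = $1
Above 10 kWh: 14.57 × $0.16 = $2.3312
Bill = $3.33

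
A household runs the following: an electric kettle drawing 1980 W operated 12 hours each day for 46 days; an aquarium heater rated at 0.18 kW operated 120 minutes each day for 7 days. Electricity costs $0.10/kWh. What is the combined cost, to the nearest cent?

electric kettle: Runtime = 12 h/day × 46 days = 552 h
electric kettle: 1.98 kW × 552 h = 1092.96 kWh
aquarium heater: Runtime = 120 min × 7 = 840 min = 14 h
aquarium heater: 0.18 kW × 14 h = 2.52 kWh
Total energy = 1095.48 kWh
Cost = 1095.48 × $0.10 = $109.55

$109.55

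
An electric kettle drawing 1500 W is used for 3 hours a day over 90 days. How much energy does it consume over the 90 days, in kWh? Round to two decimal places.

Runtime = 3 h/day × 90 days = 270 h
Energy = 1.5 kW × 270 h = 405 kWh

405.00 kWh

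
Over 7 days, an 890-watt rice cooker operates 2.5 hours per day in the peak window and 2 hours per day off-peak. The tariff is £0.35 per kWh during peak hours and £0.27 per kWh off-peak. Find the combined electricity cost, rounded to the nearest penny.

£8.82

Peak energy = 0.89 kW × 2.5 h × 7 = 15.575 kWh
Off-peak energy = 0.89 kW × 2 h × 7 = 12.46 kWh
Cost = 15.575 × £0.35 + 12.46 × £0.27 = £5.45125 + £3.3642 = £8.82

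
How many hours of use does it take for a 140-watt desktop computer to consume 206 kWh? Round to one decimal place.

1471.4 h

Hours = 206 kWh ÷ 0.14 kW = 1471.4 h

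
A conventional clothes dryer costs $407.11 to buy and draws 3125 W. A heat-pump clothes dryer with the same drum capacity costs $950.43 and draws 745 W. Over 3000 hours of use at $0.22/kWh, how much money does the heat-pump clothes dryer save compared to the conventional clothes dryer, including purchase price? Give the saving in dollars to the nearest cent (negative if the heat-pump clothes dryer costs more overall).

conventional clothes dryer: $407.11 + (3125/1000) kW × 3000 h × $0.22 = $407.11 + $2062.5 = $2469.61
heat-pump clothes dryer: $950.43 + (745/1000) kW × 3000 h × $0.22 = $950.43 + $491.7 = $1442.13
Saving = $2469.61 − $1442.13 = $1027.48

$1027.48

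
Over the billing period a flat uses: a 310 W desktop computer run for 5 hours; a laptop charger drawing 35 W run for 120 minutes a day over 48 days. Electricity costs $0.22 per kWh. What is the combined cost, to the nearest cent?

desktop computer: 0.31 kW × 5 h = 1.55 kWh
laptop charger: Runtime = 120 min × 48 = 5760 min = 96 h
laptop charger: 0.035 kW × 96 h = 3.36 kWh
Total energy = 4.91 kWh
Cost = 4.91 × $0.22 = $1.08

$1.08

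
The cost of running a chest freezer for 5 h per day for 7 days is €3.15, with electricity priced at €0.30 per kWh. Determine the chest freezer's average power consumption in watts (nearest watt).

300 W

Energy = €3.15 ÷ €0.30/kWh = 10.5 kWh
Runtime = 5 h/day × 7 days = 35 h
Power = 10.5 kWh ÷ 35 h = 0.3 kW = 300 W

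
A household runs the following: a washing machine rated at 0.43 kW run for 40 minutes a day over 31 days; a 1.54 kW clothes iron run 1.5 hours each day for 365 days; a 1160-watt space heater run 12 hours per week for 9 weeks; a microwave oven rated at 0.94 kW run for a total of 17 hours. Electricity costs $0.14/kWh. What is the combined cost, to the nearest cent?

washing machine: Runtime = 40 min × 31 = 1240 min = 20.666666… h
washing machine: 0.43 kW × 20.666666… h = 8.886666… kWh
clothes iron: Runtime = 1.5 h/day × 365 days = 547.5 h
clothes iron: 1.54 kW × 547.5 h = 843.15 kWh
space heater: Runtime = 12 h/week × 9 weeks = 108 h
space heater: 1.16 kW × 108 h = 125.28 kWh
microwave oven: 0.94 kW × 17 h = 15.98 kWh
Total energy = 993.296666… kWh
Cost = 993.296666… × $0.14 = $139.06

$139.06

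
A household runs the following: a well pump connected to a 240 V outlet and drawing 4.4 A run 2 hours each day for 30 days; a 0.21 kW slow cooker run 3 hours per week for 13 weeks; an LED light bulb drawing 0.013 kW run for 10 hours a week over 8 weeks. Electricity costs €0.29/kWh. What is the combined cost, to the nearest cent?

€21.05

well pump: Power = 4.4 A × 240 V = 1056 W = 1.056 kW
well pump: Runtime = 2 h/day × 30 days = 60 h
well pump: 1.056 kW × 60 h = 63.36 kWh
slow cooker: Runtime = 3 h/week × 13 weeks = 39 h
slow cooker: 0.21 kW × 39 h = 8.19 kWh
LED light bulb: Runtime = 10 h/week × 8 weeks = 80 h
LED light bulb: 0.013 kW × 80 h = 1.04 kWh
Total energy = 72.59 kWh
Cost = 72.59 × €0.29 = €21.05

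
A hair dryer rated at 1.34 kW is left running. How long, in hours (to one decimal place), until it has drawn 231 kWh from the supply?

172.4 h

Hours = 231 kWh ÷ 1.34 kW = 172.4 h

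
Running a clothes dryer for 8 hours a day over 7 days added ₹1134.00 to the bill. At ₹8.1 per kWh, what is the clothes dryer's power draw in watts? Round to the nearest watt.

Energy = ₹1134.00 ÷ ₹8.1/kWh = 140 kWh
Runtime = 8 h/day × 7 days = 56 h
Power = 140 kWh ÷ 56 h = 2.5 kW = 2500 W

2500 W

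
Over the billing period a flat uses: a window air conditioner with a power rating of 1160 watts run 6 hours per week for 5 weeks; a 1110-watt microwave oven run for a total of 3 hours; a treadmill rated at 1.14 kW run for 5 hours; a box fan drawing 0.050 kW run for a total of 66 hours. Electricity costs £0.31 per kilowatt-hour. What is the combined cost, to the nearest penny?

window air conditioner: Runtime = 6 h/week × 5 weeks = 30 h
window air conditioner: 1.16 kW × 30 h = 34.8 kWh
microwave oven: 1.11 kW × 3 h = 3.33 kWh
treadmill: 1.14 kW × 5 h = 5.7 kWh
box fan: 0.05 kW × 66 h = 3.3 kWh
Total energy = 47.13 kWh
Cost = 47.13 × £0.31 = £14.61

£14.61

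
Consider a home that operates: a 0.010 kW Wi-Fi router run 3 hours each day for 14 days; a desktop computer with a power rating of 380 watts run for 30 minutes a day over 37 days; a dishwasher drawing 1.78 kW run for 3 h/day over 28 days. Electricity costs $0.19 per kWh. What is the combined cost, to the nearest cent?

Wi-Fi router: Runtime = 3 h/day × 14 days = 42 h
Wi-Fi router: 0.01 kW × 42 h = 0.42 kWh
desktop computer: Runtime = 30 min × 37 = 1110 min = 18.5 h
desktop computer: 0.38 kW × 18.5 h = 7.03 kWh
dishwasher: Runtime = 3 h/day × 28 days = 84 h
dishwasher: 1.78 kW × 84 h = 149.52 kWh
Total energy = 156.97 kWh
Cost = 156.97 × $0.19 = $29.82

$29.82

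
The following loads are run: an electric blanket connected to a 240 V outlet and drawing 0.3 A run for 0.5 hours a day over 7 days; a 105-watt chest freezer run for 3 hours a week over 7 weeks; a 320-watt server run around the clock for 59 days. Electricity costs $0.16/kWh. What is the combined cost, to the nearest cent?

electric blanket: Power = 0.3 A × 240 V = 72 W = 0.072 kW
electric blanket: Runtime = 0.5 h/day × 7 days = 3.5 h
electric blanket: 0.072 kW × 3.5 h = 0.252 kWh
chest freezer: Runtime = 3 h/week × 7 weeks = 21 h
chest freezer: 0.105 kW × 21 h = 2.205 kWh
server: Runtime = 24 h × 59 = 1416 h
server: 0.32 kW × 1416 h = 453.12 kWh
Total energy = 455.577 kWh
Cost = 455.577 × $0.16 = $72.89

$72.89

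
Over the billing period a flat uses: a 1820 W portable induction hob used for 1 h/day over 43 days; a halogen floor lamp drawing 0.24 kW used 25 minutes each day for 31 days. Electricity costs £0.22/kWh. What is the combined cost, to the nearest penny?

portable induction hob: Runtime = 1 h/day × 43 days = 43 h
portable induction hob: 1.82 kW × 43 h = 78.26 kWh
halogen floor lamp: Runtime = 25 min × 31 = 775 min = 12.916666… h
halogen floor lamp: 0.24 kW × 12.916666… h = 3.1 kWh
Total energy = 81.36 kWh
Cost = 81.36 × £0.22 = £17.90

£17.90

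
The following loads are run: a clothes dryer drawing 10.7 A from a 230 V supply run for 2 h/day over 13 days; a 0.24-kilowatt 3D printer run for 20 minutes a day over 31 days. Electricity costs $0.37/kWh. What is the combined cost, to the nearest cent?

clothes dryer: Power = 10.7 A × 230 V = 2461 W = 2.461 kW
clothes dryer: Runtime = 2 h/day × 13 days = 26 h
clothes dryer: 2.461 kW × 26 h = 63.986 kWh
3D printer: Runtime = 20 min × 31 = 620 min = 10.333333… h
3D printer: 0.24 kW × 10.333333… h = 2.48 kWh
Total energy = 66.466 kWh
Cost = 66.466 × $0.37 = $24.59

$24.59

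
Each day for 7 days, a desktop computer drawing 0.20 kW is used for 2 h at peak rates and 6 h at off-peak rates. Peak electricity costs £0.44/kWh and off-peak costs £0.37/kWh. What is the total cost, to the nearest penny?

Peak energy = 0.2 kW × 2 h × 7 = 2.8 kWh
Off-peak energy = 0.2 kW × 6 h × 7 = 8.4 kWh
Cost = 2.8 × £0.44 + 8.4 × £0.37 = £1.232 + £3.108 = £4.34

£4.34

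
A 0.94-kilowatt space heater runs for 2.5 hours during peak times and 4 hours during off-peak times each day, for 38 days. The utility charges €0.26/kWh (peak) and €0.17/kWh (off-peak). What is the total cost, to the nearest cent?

Peak energy = 0.94 kW × 2.5 h × 38 = 89.3 kWh
Off-peak energy = 0.94 kW × 4 h × 38 = 142.88 kWh
Cost = 89.3 × €0.26 + 142.88 × €0.17 = €23.218 + €24.2896 = €47.51

€47.51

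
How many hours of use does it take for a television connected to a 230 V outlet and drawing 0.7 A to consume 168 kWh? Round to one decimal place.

Power = 0.7 A × 230 V = 161 W = 0.161 kW
Hours = 168 kWh ÷ 0.161 kW = 1043.5 h

1043.5 h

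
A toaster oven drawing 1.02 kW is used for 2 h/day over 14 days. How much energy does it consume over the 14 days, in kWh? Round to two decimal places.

28.56 kWh

Runtime = 2 h/day × 14 days = 28 h
Energy = 1.02 kW × 28 h = 28.56 kWh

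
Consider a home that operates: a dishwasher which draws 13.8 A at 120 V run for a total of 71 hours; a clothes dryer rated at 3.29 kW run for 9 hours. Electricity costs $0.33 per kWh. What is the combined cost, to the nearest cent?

dishwasher: Power = 13.8 A × 120 V = 1656 W = 1.656 kW
dishwasher: 1.656 kW × 71 h = 117.576 kWh
clothes dryer: 3.29 kW × 9 h = 29.61 kWh
Total energy = 147.186 kWh
Cost = 147.186 × $0.33 = $48.57

$48.57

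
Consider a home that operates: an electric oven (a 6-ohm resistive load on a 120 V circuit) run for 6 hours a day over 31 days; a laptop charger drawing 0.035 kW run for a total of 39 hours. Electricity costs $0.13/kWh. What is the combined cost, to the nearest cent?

electric oven: Power = V²/R = 120²/6 = 2400 W = 2.4 kW
electric oven: Runtime = 6 h/day × 31 days = 186 h
electric oven: 2.4 kW × 186 h = 446.4 kWh
laptop charger: 0.035 kW × 39 h = 1.365 kWh
Total energy = 447.765 kWh
Cost = 447.765 × $0.13 = $58.21

$58.21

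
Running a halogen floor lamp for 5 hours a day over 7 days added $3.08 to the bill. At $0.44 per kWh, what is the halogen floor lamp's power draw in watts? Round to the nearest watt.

200 W

Energy = $3.08 ÷ $0.44/kWh = 7 kWh
Runtime = 5 h/day × 7 days = 35 h
Power = 7 kWh ÷ 35 h = 0.2 kW = 200 W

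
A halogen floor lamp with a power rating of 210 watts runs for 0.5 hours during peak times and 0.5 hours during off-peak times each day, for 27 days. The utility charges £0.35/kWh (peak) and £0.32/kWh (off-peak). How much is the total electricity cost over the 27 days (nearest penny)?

£1.90

Peak energy = 0.21 kW × 0.5 h × 27 = 2.835 kWh
Off-peak energy = 0.21 kW × 0.5 h × 27 = 2.835 kWh
Cost = 2.835 × £0.35 + 2.835 × £0.32 = £0.99225 + £0.9072 = £1.90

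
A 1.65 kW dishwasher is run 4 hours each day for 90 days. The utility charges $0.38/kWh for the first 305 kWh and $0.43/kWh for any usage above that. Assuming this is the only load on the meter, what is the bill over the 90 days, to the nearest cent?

Runtime = 4 h/day × 90 days = 360 h
Energy = 1.65 kW × 360 h = 594 kWh
Tier 1 (0–305 kWh): 305 × $0.38 = $115.9
Above 305 kWh: 289 × $0.43 = $124.27
Bill = $240.17

$240.17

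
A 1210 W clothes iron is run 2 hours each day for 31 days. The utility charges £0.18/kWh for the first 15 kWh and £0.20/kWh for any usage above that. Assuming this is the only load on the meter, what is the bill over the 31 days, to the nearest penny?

Runtime = 2 h/day × 31 days = 62 h
Energy = 1.21 kW × 62 h = 75.02 kWh
Tier 1 (0–15 kWh): 15 × £0.18 = £2.7
Above 15 kWh: 60.02 × £0.20 = £12.004
Bill = £14.70

£14.70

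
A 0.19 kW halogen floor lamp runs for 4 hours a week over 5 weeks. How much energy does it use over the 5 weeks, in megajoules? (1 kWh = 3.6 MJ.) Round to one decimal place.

13.7 MJ

Runtime = 4 h/week × 5 weeks = 20 h
Energy = 0.19 kW × 20 h = 3.8 kWh
= 3.8 × 3.6 MJ = 13.7 MJ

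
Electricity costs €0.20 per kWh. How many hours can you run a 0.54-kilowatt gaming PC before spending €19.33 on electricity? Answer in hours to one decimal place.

179.0 h

Energy available = €19.33 ÷ €0.20/kWh = 96.65 kWh
Hours = 96.65 kWh ÷ 0.54 kW = 179.0 h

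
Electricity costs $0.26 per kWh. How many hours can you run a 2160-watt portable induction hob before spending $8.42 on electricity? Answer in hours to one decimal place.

15.0 h

Energy available = $8.42 ÷ $0.26/kWh = 32.3846 kWh
Hours = 32.3846 kWh ÷ 2.16 kW = 15.0 h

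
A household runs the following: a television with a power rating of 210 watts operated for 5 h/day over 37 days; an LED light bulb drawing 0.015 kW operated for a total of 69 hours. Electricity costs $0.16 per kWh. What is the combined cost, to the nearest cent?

television: Runtime = 5 h/day × 37 days = 185 h
television: 0.21 kW × 185 h = 38.85 kWh
LED light bulb: 0.015 kW × 69 h = 1.035 kWh
Total energy = 39.885 kWh
Cost = 39.885 × $0.16 = $6.38

$6.38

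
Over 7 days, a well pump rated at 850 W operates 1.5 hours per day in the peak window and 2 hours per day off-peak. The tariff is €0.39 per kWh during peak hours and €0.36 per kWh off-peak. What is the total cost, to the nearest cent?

€7.76

Peak energy = 0.85 kW × 1.5 h × 7 = 8.925 kWh
Off-peak energy = 0.85 kW × 2 h × 7 = 11.9 kWh
Cost = 8.925 × €0.39 + 11.9 × €0.36 = €3.48075 + €4.284 = €7.76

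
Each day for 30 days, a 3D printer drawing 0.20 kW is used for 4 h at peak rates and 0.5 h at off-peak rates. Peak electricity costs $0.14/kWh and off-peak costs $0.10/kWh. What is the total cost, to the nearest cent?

Peak energy = 0.2 kW × 4 h × 30 = 24 kWh
Off-peak energy = 0.2 kW × 0.5 h × 30 = 3 kWh
Cost = 24 × $0.14 + 3 × $0.10 = $3.36 + $0.3 = $3.66

$3.66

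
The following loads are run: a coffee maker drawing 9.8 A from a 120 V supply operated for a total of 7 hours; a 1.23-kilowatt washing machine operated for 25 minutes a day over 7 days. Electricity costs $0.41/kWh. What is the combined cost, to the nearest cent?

$4.85

coffee maker: Power = 9.8 A × 120 V = 1176 W = 1.176 kW
coffee maker: 1.176 kW × 7 h = 8.232 kWh
washing machine: Runtime = 25 min × 7 = 175 min = 2.916666… h
washing machine: 1.23 kW × 2.916666… h = 3.5875 kWh
Total energy = 11.8195 kWh
Cost = 11.8195 × $0.41 = $4.85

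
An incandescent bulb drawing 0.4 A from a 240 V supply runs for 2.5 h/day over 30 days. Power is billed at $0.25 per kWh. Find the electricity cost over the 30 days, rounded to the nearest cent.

$1.80

Power = 0.4 A × 240 V = 96 W = 0.096 kW
Runtime = 2.5 h/day × 30 days = 75 h
Energy = 0.096 kW × 75 h = 7.2 kWh
Cost = 7.2 kWh × $0.25/kWh = $1.80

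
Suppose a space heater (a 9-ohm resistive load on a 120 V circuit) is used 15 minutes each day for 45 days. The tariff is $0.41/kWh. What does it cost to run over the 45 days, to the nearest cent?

Power = V²/R = 120²/9 = 1600 W = 1.6 kW
Runtime = 15 min × 45 = 675 min = 11.25 h
Energy = 1.6 kW × 11.25 h = 18 kWh
Cost = 18 kWh × $0.41/kWh = $7.38

$7.38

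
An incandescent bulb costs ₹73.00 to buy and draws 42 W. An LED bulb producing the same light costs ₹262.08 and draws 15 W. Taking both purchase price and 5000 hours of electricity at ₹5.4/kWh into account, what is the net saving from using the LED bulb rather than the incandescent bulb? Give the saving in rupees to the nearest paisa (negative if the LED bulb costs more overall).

₹539.92

incandescent bulb: ₹73.00 + (42/1000) kW × 5000 h × ₹5.4 = ₹73.00 + ₹1134 = ₹1207
LED bulb: ₹262.08 + (15/1000) kW × 5000 h × ₹5.4 = ₹262.08 + ₹405 = ₹667.08
Saving = ₹1207 − ₹667.08 = ₹539.92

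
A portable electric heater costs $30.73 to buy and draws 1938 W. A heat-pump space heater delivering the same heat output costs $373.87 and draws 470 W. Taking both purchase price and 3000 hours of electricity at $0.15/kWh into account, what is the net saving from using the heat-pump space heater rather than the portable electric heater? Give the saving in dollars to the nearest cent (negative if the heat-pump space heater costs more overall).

$317.46

portable electric heater: $30.73 + (1938/1000) kW × 3000 h × $0.15 = $30.73 + $872.1 = $902.83
heat-pump space heater: $373.87 + (470/1000) kW × 3000 h × $0.15 = $373.87 + $211.5 = $585.37
Saving = $902.83 − $585.37 = $317.46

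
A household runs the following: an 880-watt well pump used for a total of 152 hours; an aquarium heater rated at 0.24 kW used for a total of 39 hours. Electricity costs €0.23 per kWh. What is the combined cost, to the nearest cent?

well pump: 0.88 kW × 152 h = 133.76 kWh
aquarium heater: 0.24 kW × 39 h = 9.36 kWh
Total energy = 143.12 kWh
Cost = 143.12 × €0.23 = €32.92

€32.92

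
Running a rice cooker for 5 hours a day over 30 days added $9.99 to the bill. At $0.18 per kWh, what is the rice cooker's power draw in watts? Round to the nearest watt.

Energy = $9.99 ÷ $0.18/kWh = 55.5 kWh
Runtime = 5 h/day × 30 days = 150 h
Power = 55.5 kWh ÷ 150 h = 0.37 kW = 370 W

370 W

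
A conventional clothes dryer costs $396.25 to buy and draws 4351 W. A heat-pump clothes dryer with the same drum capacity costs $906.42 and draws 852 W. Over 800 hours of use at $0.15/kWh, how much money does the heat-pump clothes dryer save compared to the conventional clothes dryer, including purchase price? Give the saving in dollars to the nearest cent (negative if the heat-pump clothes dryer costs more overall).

conventional clothes dryer: $396.25 + (4351/1000) kW × 800 h × $0.15 = $396.25 + $522.12 = $918.37
heat-pump clothes dryer: $906.42 + (852/1000) kW × 800 h × $0.15 = $906.42 + $102.24 = $1008.66
Saving = $918.37 − $1008.66 = −$90.29

-$90.29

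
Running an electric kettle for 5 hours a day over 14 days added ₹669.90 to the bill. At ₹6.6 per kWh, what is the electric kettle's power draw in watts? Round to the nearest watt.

Energy = ₹669.90 ÷ ₹6.6/kWh = 101.5 kWh
Runtime = 5 h/day × 14 days = 70 h
Power = 101.5 kWh ÷ 70 h = 1.45 kW = 1450 W

1450 W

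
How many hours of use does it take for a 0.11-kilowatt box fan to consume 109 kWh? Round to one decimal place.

Hours = 109 kWh ÷ 0.11 kW = 990.9 h

990.9 h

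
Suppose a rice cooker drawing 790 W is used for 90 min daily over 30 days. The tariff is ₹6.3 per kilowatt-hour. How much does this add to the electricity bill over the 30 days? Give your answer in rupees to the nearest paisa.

Runtime = 90 min × 30 = 2700 min = 45 h
Energy = 0.79 kW × 45 h = 35.55 kWh
Cost = 35.55 kWh × ₹6.3/kWh = ₹223.97

₹223.97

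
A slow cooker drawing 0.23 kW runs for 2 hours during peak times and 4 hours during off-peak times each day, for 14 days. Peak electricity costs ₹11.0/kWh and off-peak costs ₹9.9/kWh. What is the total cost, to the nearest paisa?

₹198.35

Peak energy = 0.23 kW × 2 h × 14 = 6.44 kWh
Off-peak energy = 0.23 kW × 4 h × 14 = 12.88 kWh
Cost = 6.44 × ₹11.0 + 12.88 × ₹9.9 = ₹70.84 + ₹127.512 = ₹198.35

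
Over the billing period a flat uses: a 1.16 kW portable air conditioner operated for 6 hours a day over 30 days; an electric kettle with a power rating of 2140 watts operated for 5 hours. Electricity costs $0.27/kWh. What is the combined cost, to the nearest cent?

$59.27

portable air conditioner: Runtime = 6 h/day × 30 days = 180 h
portable air conditioner: 1.16 kW × 180 h = 208.8 kWh
electric kettle: 2.14 kW × 5 h = 10.7 kWh
Total energy = 219.5 kWh
Cost = 219.5 × $0.27 = $59.27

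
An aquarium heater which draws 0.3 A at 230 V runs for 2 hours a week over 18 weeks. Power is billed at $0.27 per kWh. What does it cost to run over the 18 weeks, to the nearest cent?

Power = 0.3 A × 230 V = 69 W = 0.069 kW
Runtime = 2 h/week × 18 weeks = 36 h
Energy = 0.069 kW × 36 h = 2.484 kWh
Cost = 2.484 kWh × $0.27/kWh = $0.67

$0.67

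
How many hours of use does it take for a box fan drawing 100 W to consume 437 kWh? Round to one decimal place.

4370.0 h

Hours = 437 kWh ÷ 0.1 kW = 4370.0 h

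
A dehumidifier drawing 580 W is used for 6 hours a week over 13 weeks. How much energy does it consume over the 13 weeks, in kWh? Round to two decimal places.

Runtime = 6 h/week × 13 weeks = 78 h
Energy = 0.58 kW × 78 h = 45.24 kWh

45.24 kWh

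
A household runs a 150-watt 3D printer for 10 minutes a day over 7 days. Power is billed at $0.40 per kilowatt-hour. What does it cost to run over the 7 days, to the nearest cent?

Runtime = 10 min × 7 = 70 min = 1.166666… h
Energy = 0.15 kW × 1.166666… h = 0.175 kWh
Cost = 0.175 kWh × $0.40/kWh = $0.07

$0.07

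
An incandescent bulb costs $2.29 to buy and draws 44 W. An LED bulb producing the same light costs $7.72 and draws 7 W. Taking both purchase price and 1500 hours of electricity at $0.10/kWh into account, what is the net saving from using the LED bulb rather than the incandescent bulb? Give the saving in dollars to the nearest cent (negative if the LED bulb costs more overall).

$0.12

incandescent bulb: $2.29 + (44/1000) kW × 1500 h × $0.10 = $2.29 + $6.6 = $8.89
LED bulb: $7.72 + (7/1000) kW × 1500 h × $0.10 = $7.72 + $1.05 = $8.77
Saving = $8.89 − $8.77 = $0.12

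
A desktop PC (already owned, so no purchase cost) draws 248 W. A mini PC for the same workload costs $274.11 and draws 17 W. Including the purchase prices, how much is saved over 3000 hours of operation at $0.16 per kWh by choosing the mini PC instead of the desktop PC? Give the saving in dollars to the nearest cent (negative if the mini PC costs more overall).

desktop PC: $0.00 + (248/1000) kW × 3000 h × $0.16 = $0.00 + $119.04 = $119.04
mini PC: $274.11 + (17/1000) kW × 3000 h × $0.16 = $274.11 + $8.16 = $282.27
Saving = $119.04 − $282.27 = −$163.23

-$163.23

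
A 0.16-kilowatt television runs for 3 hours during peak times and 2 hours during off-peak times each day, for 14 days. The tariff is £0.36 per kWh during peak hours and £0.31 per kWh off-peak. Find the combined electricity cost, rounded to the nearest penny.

Peak energy = 0.16 kW × 3 h × 14 = 6.72 kWh
Off-peak energy = 0.16 kW × 2 h × 14 = 4.48 kWh
Cost = 6.72 × £0.36 + 4.48 × £0.31 = £2.4192 + £1.3888 = £3.81

£3.81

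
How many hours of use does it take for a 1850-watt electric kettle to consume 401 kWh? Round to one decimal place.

Hours = 401 kWh ÷ 1.85 kW = 216.8 h

216.8 h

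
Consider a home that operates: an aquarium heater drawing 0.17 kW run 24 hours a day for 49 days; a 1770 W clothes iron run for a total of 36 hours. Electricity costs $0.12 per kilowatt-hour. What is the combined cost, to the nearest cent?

aquarium heater: Runtime = 24 h × 49 = 1176 h
aquarium heater: 0.17 kW × 1176 h = 199.92 kWh
clothes iron: 1.77 kW × 36 h = 63.72 kWh
Total energy = 263.64 kWh
Cost = 263.64 × $0.12 = $31.64

$31.64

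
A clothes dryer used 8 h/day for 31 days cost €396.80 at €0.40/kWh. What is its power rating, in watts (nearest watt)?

4000 W

Energy = €396.80 ÷ €0.40/kWh = 992 kWh
Runtime = 8 h/day × 31 days = 248 h
Power = 992 kWh ÷ 248 h = 4 kW = 4000 W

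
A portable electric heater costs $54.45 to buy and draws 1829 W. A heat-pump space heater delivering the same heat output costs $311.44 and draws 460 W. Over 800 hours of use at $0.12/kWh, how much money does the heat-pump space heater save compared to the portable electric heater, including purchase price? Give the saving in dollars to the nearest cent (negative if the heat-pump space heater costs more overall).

portable electric heater: $54.45 + (1829/1000) kW × 800 h × $0.12 = $54.45 + $175.584 = $230.034
heat-pump space heater: $311.44 + (460/1000) kW × 800 h × $0.12 = $311.44 + $44.16 = $355.6
Saving = $230.034 − $355.6 = −$125.566 → -$125.57

-$125.57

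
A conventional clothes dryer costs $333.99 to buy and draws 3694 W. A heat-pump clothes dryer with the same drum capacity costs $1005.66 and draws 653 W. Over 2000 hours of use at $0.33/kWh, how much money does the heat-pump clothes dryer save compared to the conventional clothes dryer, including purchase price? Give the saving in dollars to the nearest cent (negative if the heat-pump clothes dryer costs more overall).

$1335.39

conventional clothes dryer: $333.99 + (3694/1000) kW × 2000 h × $0.33 = $333.99 + $2438.04 = $2772.03
heat-pump clothes dryer: $1005.66 + (653/1000) kW × 2000 h × $0.33 = $1005.66 + $430.98 = $1436.64
Saving = $2772.03 − $1436.64 = $1335.39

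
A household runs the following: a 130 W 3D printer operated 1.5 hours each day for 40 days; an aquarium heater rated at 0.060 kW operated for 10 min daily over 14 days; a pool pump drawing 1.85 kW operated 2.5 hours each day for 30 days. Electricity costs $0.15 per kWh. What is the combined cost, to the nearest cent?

$22.00

3D printer: Runtime = 1.5 h/day × 40 days = 60 h
3D printer: 0.13 kW × 60 h = 7.8 kWh
aquarium heater: Runtime = 10 min × 14 = 140 min = 2.333333… h
aquarium heater: 0.06 kW × 2.333333… h = 0.14 kWh
pool pump: Runtime = 2.5 h/day × 30 days = 75 h
pool pump: 1.85 kW × 75 h = 138.75 kWh
Total energy = 146.69 kWh
Cost = 146.69 × $0.15 = $22.00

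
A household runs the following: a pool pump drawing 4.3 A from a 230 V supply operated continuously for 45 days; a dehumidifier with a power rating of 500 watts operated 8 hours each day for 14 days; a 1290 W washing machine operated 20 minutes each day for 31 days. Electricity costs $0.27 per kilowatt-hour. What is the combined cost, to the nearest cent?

pool pump: Power = 4.3 A × 230 V = 989 W = 0.989 kW
pool pump: Runtime = 24 h × 45 = 1080 h
pool pump: 0.989 kW × 1080 h = 1068.12 kWh
dehumidifier: Runtime = 8 h/day × 14 days = 112 h
dehumidifier: 0.5 kW × 112 h = 56 kWh
washing machine: Runtime = 20 min × 31 = 620 min = 10.333333… h
washing machine: 1.29 kW × 10.333333… h = 13.33 kWh
Total energy = 1137.45 kWh
Cost = 1137.45 × $0.27 = $307.11

$307.11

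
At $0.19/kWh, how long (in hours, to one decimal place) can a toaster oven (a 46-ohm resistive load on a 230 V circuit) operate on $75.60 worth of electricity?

Power = V²/R = 230²/46 = 1150 W = 1.15 kW
Energy available = $75.60 ÷ $0.19/kWh = 397.8947 kWh
Hours = 397.8947 kWh ÷ 1.15 kW = 346.0 h

346.0 h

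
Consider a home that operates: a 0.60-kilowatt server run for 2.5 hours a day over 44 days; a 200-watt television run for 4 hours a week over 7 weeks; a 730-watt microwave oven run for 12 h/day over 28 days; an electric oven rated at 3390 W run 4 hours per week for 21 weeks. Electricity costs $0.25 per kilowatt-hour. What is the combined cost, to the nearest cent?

server: Runtime = 2.5 h/day × 44 days = 110 h
server: 0.6 kW × 110 h = 66 kWh
television: Runtime = 4 h/week × 7 weeks = 28 h
television: 0.2 kW × 28 h = 5.6 kWh
microwave oven: Runtime = 12 h/day × 28 days = 336 h
microwave oven: 0.73 kW × 336 h = 245.28 kWh
electric oven: Runtime = 4 h/week × 21 weeks = 84 h
electric oven: 3.39 kW × 84 h = 284.76 kWh
Total energy = 601.64 kWh
Cost = 601.64 × $0.25 = $150.41

$150.41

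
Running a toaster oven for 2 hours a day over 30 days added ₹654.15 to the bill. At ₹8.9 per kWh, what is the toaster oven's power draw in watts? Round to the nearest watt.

Energy = ₹654.15 ÷ ₹8.9/kWh = 73.5 kWh
Runtime = 2 h/day × 30 days = 60 h
Power = 73.5 kWh ÷ 60 h = 1.225 kW = 1225 W

1225 W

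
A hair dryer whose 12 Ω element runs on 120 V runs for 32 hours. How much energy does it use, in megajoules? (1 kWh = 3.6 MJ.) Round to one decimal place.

Power = V²/R = 120²/12 = 1200 W = 1.2 kW
Energy = 1.2 kW × 32 h = 38.4 kWh
= 38.4 × 3.6 MJ = 138.2 MJ

138.2 MJ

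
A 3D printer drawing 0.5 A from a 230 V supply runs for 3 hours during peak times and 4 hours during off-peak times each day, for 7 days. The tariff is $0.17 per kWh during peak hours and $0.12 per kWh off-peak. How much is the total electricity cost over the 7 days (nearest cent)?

Power = 0.5 A × 230 V = 115 W = 0.115 kW
Peak energy = 0.115 kW × 3 h × 7 = 2.415 kWh
Off-peak energy = 0.115 kW × 4 h × 7 = 3.22 kWh
Cost = 2.415 × $0.17 + 3.22 × $0.12 = $0.41055 + $0.3864 = $0.80

$0.80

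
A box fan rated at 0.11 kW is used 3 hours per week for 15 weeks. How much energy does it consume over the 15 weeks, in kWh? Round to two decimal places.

Runtime = 3 h/week × 15 weeks = 45 h
Energy = 0.11 kW × 45 h = 4.95 kWh

4.95 kWh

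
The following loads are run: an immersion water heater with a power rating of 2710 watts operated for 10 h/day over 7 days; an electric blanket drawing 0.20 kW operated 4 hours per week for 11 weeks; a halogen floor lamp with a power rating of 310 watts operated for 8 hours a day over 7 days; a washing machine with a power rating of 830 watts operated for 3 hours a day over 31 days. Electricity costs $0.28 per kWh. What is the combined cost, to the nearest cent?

$82.05

immersion water heater: Runtime = 10 h/day × 7 days = 70 h
immersion water heater: 2.71 kW × 70 h = 189.7 kWh
electric blanket: Runtime = 4 h/week × 11 weeks = 44 h
electric blanket: 0.2 kW × 44 h = 8.8 kWh
halogen floor lamp: Runtime = 8 h/day × 7 days = 56 h
halogen floor lamp: 0.31 kW × 56 h = 17.36 kWh
washing machine: Runtime = 3 h/day × 31 days = 93 h
washing machine: 0.83 kW × 93 h = 77.19 kWh
Total energy = 293.05 kWh
Cost = 293.05 × $0.28 = $82.05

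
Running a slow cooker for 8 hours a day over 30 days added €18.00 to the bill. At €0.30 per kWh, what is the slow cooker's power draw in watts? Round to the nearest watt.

Energy = €18.00 ÷ €0.30/kWh = 60 kWh
Runtime = 8 h/day × 30 days = 240 h
Power = 60 kWh ÷ 240 h = 0.25 kW = 250 W

250 W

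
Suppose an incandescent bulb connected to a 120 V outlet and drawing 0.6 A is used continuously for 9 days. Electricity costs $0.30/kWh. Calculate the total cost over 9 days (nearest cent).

$4.67

Power = 0.6 A × 120 V = 72 W = 0.072 kW
Runtime = 24 h × 9 = 216 h
Energy = 0.072 kW × 216 h = 15.552 kWh
Cost = 15.552 kWh × $0.30/kWh = $4.67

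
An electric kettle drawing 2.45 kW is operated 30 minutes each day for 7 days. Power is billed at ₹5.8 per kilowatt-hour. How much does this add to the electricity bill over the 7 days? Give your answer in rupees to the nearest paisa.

Runtime = 30 min × 7 = 210 min = 3.5 h
Energy = 2.45 kW × 3.5 h = 8.575 kWh
Cost = 8.575 kWh × ₹5.8/kWh = ₹49.74

₹49.74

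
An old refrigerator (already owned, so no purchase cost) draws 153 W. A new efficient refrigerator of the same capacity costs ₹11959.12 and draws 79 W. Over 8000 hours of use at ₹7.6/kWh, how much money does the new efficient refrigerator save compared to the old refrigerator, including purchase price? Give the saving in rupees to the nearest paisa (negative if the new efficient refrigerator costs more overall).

-₹7459.92

old refrigerator: ₹0.00 + (153/1000) kW × 8000 h × ₹7.6 = ₹0.00 + ₹9302.4 = ₹9302.4
new efficient refrigerator: ₹11959.12 + (79/1000) kW × 8000 h × ₹7.6 = ₹11959.12 + ₹4803.2 = ₹16762.32
Saving = ₹9302.4 − ₹16762.32 = −₹7459.92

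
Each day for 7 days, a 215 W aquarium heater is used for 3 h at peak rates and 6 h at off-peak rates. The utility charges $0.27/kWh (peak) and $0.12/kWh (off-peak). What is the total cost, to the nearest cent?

Peak energy = 0.215 kW × 3 h × 7 = 4.515 kWh
Off-peak energy = 0.215 kW × 6 h × 7 = 9.03 kWh
Cost = 4.515 × $0.27 + 9.03 × $0.12 = $1.21905 + $1.0836 = $2.30

$2.30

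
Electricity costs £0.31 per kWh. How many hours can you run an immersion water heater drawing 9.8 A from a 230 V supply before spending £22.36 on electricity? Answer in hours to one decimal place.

Power = 9.8 A × 230 V = 2254 W = 2.254 kW
Energy available = £22.36 ÷ £0.31/kWh = 72.129 kWh
Hours = 72.129 kWh ÷ 2.254 kW = 32.0 h

32.0 h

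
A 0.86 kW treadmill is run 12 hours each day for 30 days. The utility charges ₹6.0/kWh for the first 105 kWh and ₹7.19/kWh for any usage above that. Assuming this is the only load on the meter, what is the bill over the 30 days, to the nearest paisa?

₹2101.07

Runtime = 12 h/day × 30 days = 360 h
Energy = 0.86 kW × 360 h = 309.6 kWh
Tier 1 (0–105 kWh): 105 × ₹6.0 = ₹630
Above 105 kWh: 204.6 × ₹7.19 = ₹1471.074
Bill = ₹2101.07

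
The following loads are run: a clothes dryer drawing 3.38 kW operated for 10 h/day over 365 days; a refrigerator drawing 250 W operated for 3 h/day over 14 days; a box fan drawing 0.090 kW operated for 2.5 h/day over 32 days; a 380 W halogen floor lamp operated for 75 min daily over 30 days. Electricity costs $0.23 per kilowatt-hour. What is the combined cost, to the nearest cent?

clothes dryer: Runtime = 10 h/day × 365 days = 3650 h
clothes dryer: 3.38 kW × 3650 h = 12337 kWh
refrigerator: Runtime = 3 h/day × 14 days = 42 h
refrigerator: 0.25 kW × 42 h = 10.5 kWh
box fan: Runtime = 2.5 h/day × 32 days = 80 h
box fan: 0.09 kW × 80 h = 7.2 kWh
halogen floor lamp: Runtime = 75 min × 30 = 2250 min = 37.5 h
halogen floor lamp: 0.38 kW × 37.5 h = 14.25 kWh
Total energy = 12368.95 kWh
Cost = 12368.95 × $0.23 = $2844.86

$2844.86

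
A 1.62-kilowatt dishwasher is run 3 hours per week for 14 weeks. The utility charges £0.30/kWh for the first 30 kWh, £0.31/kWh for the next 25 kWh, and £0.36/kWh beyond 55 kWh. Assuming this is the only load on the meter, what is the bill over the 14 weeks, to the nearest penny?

£21.44

Runtime = 3 h/week × 14 weeks = 42 h
Energy = 1.62 kW × 42 h = 68.04 kWh
Tier 1 (0–30 kWh): 30 × £0.30 = £9
Tier 2 (30–55 kWh): 25 × £0.31 = £7.75
Above 55 kWh: 13.04 × £0.36 = £4.6944
Bill = £21.44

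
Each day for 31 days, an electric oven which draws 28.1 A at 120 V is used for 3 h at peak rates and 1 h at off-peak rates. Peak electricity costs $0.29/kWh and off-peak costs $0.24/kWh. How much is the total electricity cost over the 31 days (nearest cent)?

Power = 28.1 A × 120 V = 3372 W = 3.372 kW
Peak energy = 3.372 kW × 3 h × 31 = 313.596 kWh
Off-peak energy = 3.372 kW × 1 h × 31 = 104.532 kWh
Cost = 313.596 × $0.29 + 104.532 × $0.24 = $90.94284 + $25.08768 = $116.03

$116.03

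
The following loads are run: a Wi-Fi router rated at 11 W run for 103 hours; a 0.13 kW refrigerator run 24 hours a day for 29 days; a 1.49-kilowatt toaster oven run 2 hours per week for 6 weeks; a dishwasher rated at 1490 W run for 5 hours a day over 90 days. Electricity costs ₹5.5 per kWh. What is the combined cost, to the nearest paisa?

Wi-Fi router: 0.011 kW × 103 h = 1.133 kWh
refrigerator: Runtime = 24 h × 29 = 696 h
refrigerator: 0.13 kW × 696 h = 90.48 kWh
toaster oven: Runtime = 2 h/week × 6 weeks = 12 h
toaster oven: 1.49 kW × 12 h = 17.88 kWh
dishwasher: Runtime = 5 h/day × 90 days = 450 h
dishwasher: 1.49 kW × 450 h = 670.5 kWh
Total energy = 779.993 kWh
Cost = 779.993 × ₹5.5 = ₹4289.96

₹4289.96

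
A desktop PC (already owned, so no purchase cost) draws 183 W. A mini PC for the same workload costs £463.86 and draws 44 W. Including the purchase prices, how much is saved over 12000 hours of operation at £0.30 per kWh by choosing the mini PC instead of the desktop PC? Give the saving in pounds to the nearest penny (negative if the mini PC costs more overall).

£36.54

desktop PC: £0.00 + (183/1000) kW × 12000 h × £0.30 = £0.00 + £658.8 = £658.8
mini PC: £463.86 + (44/1000) kW × 12000 h × £0.30 = £463.86 + £158.4 = £622.26
Saving = £658.8 − £622.26 = £36.54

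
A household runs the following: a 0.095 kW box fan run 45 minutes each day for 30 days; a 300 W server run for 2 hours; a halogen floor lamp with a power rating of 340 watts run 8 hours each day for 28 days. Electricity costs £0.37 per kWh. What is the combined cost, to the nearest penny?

box fan: Runtime = 45 min × 30 = 1350 min = 22.5 h
box fan: 0.095 kW × 22.5 h = 2.1375 kWh
server: 0.3 kW × 2 h = 0.6 kWh
halogen floor lamp: Runtime = 8 h/day × 28 days = 224 h
halogen floor lamp: 0.34 kW × 224 h = 76.16 kWh
Total energy = 78.8975 kWh
Cost = 78.8975 × £0.37 = £29.19

£29.19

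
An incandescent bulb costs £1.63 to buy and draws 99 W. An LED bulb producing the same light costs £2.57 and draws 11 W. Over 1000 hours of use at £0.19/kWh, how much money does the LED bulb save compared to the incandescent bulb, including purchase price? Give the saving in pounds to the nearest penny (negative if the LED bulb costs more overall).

£15.78

incandescent bulb: £1.63 + (99/1000) kW × 1000 h × £0.19 = £1.63 + £18.81 = £20.44
LED bulb: £2.57 + (11/1000) kW × 1000 h × £0.19 = £2.57 + £2.09 = £4.66
Saving = £20.44 − £4.66 = £15.78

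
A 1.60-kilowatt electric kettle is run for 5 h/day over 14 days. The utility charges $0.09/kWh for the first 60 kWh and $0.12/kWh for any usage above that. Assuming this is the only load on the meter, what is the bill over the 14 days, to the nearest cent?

Runtime = 5 h/day × 14 days = 70 h
Energy = 1.6 kW × 70 h = 112 kWh
Tier 1 (0–60 kWh): 60 × $0.09 = $5.4
Above 60 kWh: 52 × $0.12 = $6.24
Bill = $11.64

$11.64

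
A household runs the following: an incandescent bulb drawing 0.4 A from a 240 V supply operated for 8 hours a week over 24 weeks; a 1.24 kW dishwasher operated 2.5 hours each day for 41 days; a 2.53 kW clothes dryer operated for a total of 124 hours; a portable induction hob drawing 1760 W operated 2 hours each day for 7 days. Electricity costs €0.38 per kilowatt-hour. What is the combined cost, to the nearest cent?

€183.88

incandescent bulb: Power = 0.4 A × 240 V = 96 W = 0.096 kW
incandescent bulb: Runtime = 8 h/week × 24 weeks = 192 h
incandescent bulb: 0.096 kW × 192 h = 18.432 kWh
dishwasher: Runtime = 2.5 h/day × 41 days = 102.5 h
dishwasher: 1.24 kW × 102.5 h = 127.1 kWh
clothes dryer: 2.53 kW × 124 h = 313.72 kWh
portable induction hob: Runtime = 2 h/day × 7 days = 14 h
portable induction hob: 1.76 kW × 14 h = 24.64 kWh
Total energy = 483.892 kWh
Cost = 483.892 × €0.38 = €183.88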